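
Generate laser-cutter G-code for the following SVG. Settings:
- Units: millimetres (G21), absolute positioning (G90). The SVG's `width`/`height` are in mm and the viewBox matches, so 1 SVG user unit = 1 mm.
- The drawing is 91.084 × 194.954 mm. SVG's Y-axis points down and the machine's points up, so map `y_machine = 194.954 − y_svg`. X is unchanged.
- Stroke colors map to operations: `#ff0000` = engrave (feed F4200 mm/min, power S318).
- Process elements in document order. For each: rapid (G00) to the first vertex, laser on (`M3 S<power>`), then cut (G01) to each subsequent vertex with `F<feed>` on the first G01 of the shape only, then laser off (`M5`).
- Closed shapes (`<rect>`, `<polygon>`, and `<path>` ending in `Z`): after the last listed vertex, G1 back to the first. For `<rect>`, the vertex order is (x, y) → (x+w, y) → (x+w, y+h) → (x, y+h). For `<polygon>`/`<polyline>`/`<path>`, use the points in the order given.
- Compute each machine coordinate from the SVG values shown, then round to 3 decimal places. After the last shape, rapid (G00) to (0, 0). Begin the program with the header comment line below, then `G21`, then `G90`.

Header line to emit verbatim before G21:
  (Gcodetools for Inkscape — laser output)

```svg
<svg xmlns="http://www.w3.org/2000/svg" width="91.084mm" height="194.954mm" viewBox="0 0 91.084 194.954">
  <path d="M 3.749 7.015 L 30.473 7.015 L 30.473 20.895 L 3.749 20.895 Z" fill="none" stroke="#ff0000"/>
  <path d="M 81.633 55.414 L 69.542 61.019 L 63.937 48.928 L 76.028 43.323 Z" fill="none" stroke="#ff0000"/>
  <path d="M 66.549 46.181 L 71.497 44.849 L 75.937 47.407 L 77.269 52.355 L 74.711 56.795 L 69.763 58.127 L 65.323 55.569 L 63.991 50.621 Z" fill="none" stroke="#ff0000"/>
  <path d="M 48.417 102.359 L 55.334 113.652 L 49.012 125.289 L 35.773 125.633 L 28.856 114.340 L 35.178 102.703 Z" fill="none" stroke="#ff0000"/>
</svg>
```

Since the viewBox matches the mm dimensions, user units are millimetres directly. The only transform is the Y-flip y_m = 194.954 − y_svg.

Shape 1 is a rectangle drawn with `<path>`. Its stroke #ff0000 means engrave at S318, F4200. After flipping Y the toolpath is (3.749,187.939) → (30.473,187.939) → (30.473,174.059) → (3.749,174.059) → (3.749,187.939), returning to the start.

Shape 2 is a regular polygon drawn with `<path>`. Its stroke #ff0000 means engrave at S318, F4200. After flipping Y the toolpath is (81.633,139.540) → (69.542,133.935) → (63.937,146.026) → (76.028,151.631) → (81.633,139.540), returning to the start.

Shape 3 is a regular polygon drawn with `<path>`. Its stroke #ff0000 means engrave at S318, F4200. After flipping Y the toolpath is (66.549,148.773) → (71.497,150.105) → (75.937,147.547) → (77.269,142.599) → (74.711,138.159) → (69.763,136.827) → (65.323,139.385) → (63.991,144.333) → (66.549,148.773), returning to the start.

Shape 4 is a regular polygon drawn with `<path>`. Its stroke #ff0000 means engrave at S318, F4200. After flipping Y the toolpath is (48.417,92.595) → (55.334,81.302) → (49.012,69.665) → (35.773,69.321) → (28.856,80.614) → (35.178,92.251) → (48.417,92.595), returning to the start.

(Gcodetools for Inkscape — laser output)
G21
G90
G00 X3.749 Y187.939
M3 S318
G01 X30.473 Y187.939 F4200
G01 X30.473 Y174.059
G01 X3.749 Y174.059
G01 X3.749 Y187.939
M5
G00 X81.633 Y139.540
M3 S318
G01 X69.542 Y133.935 F4200
G01 X63.937 Y146.026
G01 X76.028 Y151.631
G01 X81.633 Y139.540
M5
G00 X66.549 Y148.773
M3 S318
G01 X71.497 Y150.105 F4200
G01 X75.937 Y147.547
G01 X77.269 Y142.599
G01 X74.711 Y138.159
G01 X69.763 Y136.827
G01 X65.323 Y139.385
G01 X63.991 Y144.333
G01 X66.549 Y148.773
M5
G00 X48.417 Y92.595
M3 S318
G01 X55.334 Y81.302 F4200
G01 X49.012 Y69.665
G01 X35.773 Y69.321
G01 X28.856 Y80.614
G01 X35.178 Y92.251
G01 X48.417 Y92.595
M5
G00 X0.000 Y0.000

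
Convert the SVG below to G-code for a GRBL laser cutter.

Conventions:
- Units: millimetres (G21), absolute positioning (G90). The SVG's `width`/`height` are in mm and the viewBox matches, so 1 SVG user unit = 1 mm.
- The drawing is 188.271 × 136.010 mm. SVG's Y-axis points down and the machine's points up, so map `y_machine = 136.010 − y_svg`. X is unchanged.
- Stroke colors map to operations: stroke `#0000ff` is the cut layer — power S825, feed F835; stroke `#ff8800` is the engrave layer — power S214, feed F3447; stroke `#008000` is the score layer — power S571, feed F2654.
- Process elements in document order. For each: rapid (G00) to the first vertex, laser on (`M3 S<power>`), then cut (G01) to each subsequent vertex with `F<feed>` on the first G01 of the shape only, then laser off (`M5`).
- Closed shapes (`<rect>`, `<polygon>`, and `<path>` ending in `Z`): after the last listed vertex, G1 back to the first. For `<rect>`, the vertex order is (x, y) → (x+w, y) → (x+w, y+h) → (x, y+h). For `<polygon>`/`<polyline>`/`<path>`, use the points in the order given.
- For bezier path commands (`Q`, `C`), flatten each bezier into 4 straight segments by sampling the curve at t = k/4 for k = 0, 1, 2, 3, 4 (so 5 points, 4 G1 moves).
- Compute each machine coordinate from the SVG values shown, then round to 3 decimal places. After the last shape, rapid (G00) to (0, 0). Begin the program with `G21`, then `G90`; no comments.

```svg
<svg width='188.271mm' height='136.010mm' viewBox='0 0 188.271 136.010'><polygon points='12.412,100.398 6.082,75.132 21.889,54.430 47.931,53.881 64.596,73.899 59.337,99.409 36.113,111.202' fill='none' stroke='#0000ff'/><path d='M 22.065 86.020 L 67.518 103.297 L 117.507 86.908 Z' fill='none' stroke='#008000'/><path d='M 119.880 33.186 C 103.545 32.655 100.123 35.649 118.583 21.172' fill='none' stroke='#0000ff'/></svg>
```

1 u = 1 mm; y_m = 136.010 − y.

[1] `<polygon>` regular polygon, #0000ff→cut S825 F835: (12.412,35.612) → (6.082,60.878) → (21.889,81.580) → (47.931,82.129) → (64.596,62.111) → (59.337,36.601) → (36.113,24.808) → (12.412,35.612) (closed)

[2] `<path>` closed polygon, #008000→score S571 F2654: (22.065,49.990) → (67.518,32.713) → (117.507,49.102) → (22.065,49.990) (closed)

[3] `<path>` cubic bezier, #0000ff→cut S825 F835: (119.880,102.824) → (110.190,102.889) → (106.183,103.601) → (108.701,106.928) → (118.583,114.838)

G21
G90
G00 X12.412 Y35.612
M3 S825
G01 X6.082 Y60.878 F835
G01 X21.889 Y81.580
G01 X47.931 Y82.129
G01 X64.596 Y62.111
G01 X59.337 Y36.601
G01 X36.113 Y24.808
G01 X12.412 Y35.612
M5
G00 X22.065 Y49.990
M3 S571
G01 X67.518 Y32.713 F2654
G01 X117.507 Y49.102
G01 X22.065 Y49.990
M5
G00 X119.880 Y102.824
M3 S825
G01 X110.190 Y102.889 F835
G01 X106.183 Y103.601
G01 X108.701 Y106.928
G01 X118.583 Y114.838
M5
G00 X0.000 Y0.000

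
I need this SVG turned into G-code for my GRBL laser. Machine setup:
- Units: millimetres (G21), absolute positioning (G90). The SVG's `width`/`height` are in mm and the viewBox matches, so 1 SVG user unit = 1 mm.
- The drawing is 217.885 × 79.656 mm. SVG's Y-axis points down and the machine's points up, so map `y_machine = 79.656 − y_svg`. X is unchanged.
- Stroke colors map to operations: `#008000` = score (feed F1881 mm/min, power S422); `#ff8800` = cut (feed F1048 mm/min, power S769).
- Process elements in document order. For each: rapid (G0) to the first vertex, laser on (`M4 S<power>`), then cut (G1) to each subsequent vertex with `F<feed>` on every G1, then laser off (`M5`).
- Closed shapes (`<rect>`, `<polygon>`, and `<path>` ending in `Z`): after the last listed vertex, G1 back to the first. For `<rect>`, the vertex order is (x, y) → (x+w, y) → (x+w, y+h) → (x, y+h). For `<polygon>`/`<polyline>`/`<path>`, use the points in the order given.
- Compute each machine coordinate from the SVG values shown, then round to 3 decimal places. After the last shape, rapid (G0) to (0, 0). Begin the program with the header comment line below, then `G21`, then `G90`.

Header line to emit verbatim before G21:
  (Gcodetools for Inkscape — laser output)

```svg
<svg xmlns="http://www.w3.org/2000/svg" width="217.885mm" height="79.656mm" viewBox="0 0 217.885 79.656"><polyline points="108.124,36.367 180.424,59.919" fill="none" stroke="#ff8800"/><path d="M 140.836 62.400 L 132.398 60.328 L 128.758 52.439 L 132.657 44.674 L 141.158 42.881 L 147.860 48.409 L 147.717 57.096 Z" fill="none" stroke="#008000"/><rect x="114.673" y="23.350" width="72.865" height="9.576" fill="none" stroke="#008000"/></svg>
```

1 u = 1 mm; y_m = 79.656 − y.

[1] `<polyline>` line segment, #ff8800→cut S769 F1048: (108.124,43.289) → (180.424,19.737)

[2] `<path>` regular polygon, #008000→score S422 F1881: (140.836,17.256) → (132.398,19.328) → (128.758,27.217) → (132.657,34.982) → (141.158,36.775) → (147.860,31.247) → (147.717,22.560) → (140.836,17.256) (closed)

[3] `<rect>` rectangle, #008000→score S422 F1881: (114.673,56.306) → (187.538,56.306) → (187.538,46.730) → (114.673,46.730) → (114.673,56.306) (closed)

(Gcodetools for Inkscape — laser output)
G21
G90
G0 X108.124 Y43.289
M4 S769
G1 X180.424 Y19.737 F1048
M5
G0 X140.836 Y17.256
M4 S422
G1 X132.398 Y19.328 F1881
G1 X128.758 Y27.217 F1881
G1 X132.657 Y34.982 F1881
G1 X141.158 Y36.775 F1881
G1 X147.860 Y31.247 F1881
G1 X147.717 Y22.560 F1881
G1 X140.836 Y17.256 F1881
M5
G0 X114.673 Y56.306
M4 S422
G1 X187.538 Y56.306 F1881
G1 X187.538 Y46.730 F1881
G1 X114.673 Y46.730 F1881
G1 X114.673 Y56.306 F1881
M5
G0 X0.000 Y0.000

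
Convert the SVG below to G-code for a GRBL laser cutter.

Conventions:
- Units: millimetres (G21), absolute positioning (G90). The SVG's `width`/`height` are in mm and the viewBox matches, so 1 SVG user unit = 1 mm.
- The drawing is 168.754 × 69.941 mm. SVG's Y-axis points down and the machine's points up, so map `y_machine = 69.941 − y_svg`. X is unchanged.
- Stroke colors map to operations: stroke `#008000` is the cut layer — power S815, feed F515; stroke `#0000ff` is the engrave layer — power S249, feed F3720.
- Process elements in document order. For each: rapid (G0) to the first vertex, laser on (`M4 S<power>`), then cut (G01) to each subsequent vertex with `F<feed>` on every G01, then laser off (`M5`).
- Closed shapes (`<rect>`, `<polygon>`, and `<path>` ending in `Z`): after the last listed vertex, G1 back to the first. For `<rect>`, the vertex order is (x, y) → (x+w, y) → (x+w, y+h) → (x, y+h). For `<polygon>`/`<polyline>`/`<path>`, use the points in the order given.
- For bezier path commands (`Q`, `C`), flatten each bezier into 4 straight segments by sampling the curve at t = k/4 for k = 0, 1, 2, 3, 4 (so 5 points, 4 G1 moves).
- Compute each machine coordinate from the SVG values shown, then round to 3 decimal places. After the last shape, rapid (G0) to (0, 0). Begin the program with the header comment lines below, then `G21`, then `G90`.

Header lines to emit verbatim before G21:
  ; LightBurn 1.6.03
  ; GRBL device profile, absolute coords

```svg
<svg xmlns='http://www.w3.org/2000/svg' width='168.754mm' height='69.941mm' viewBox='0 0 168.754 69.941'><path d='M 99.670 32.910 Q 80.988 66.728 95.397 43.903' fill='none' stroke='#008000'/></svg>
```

Since the viewBox matches the mm dimensions, user units are millimetres directly. The only transform is the Y-flip y_m = 69.941 − y_svg.

Shape 1 is a quadratic bezier drawn with `<path>`. Its stroke #008000 means cut at S815, F515. After flipping Y the toolpath is (99.670,37.031) → (92.397,23.662) → (89.261,17.374) → (90.261,18.166) → (95.397,26.038).

; LightBurn 1.6.03
; GRBL device profile, absolute coords
G21
G90
G0 X99.670 Y37.031
M4 S815
G01 X92.397 Y23.662 F515
G01 X89.261 Y17.374 F515
G01 X90.261 Y18.166 F515
G01 X95.397 Y26.038 F515
M5
G0 X0.000 Y0.000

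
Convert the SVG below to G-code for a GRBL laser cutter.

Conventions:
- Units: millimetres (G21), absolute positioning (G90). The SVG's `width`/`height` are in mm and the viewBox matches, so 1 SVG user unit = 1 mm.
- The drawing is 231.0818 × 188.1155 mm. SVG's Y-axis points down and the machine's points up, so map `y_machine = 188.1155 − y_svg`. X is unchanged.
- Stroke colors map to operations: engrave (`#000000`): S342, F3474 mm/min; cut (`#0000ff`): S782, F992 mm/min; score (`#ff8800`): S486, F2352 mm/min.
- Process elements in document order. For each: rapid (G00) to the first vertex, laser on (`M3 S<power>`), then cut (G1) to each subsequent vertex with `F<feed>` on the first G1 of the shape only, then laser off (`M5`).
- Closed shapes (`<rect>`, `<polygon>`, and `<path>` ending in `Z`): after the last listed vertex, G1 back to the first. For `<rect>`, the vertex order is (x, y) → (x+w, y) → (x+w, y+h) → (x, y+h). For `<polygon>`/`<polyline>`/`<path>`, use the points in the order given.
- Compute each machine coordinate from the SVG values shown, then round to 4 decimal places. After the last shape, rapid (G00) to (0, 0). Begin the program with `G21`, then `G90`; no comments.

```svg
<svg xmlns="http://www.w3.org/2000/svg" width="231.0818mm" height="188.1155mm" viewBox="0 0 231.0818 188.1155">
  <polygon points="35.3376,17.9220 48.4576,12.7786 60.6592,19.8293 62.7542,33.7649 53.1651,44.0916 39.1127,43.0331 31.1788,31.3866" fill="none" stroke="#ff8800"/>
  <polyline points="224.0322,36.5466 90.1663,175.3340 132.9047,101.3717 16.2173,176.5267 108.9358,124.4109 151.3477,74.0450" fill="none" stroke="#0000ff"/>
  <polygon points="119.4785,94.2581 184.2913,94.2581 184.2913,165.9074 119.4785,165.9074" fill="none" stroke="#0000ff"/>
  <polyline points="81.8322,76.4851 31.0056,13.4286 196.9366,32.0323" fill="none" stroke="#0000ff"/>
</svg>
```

G21
G90
G00 X35.3376 Y170.1935
M3 S486
G1 X48.4576 Y175.3369 F2352
G1 X60.6592 Y168.2862
G1 X62.7542 Y154.3506
G1 X53.1651 Y144.0239
G1 X39.1127 Y145.0824
G1 X31.1788 Y156.7289
G1 X35.3376 Y170.1935
M5
G00 X224.0322 Y151.5689
M3 S782
G1 X90.1663 Y12.7815 F992
G1 X132.9047 Y86.7438
G1 X16.2173 Y11.5888
G1 X108.9358 Y63.7046
G1 X151.3477 Y114.0705
M5
G00 X119.4785 Y93.8574
M3 S782
G1 X184.2913 Y93.8574 F992
G1 X184.2913 Y22.2081
G1 X119.4785 Y22.2081
G1 X119.4785 Y93.8574
M5
G00 X81.8322 Y111.6304
M3 S782
G1 X31.0056 Y174.6869 F992
G1 X196.9366 Y156.0832
M5
G00 X0.0000 Y0.0000

viewBox `0 0 231.0818 188.1155` with mm width/height → 1 unit = 1 mm. Flip: y_m = 188.1155 − y_svg.

**Shape 1** — `<polygon>` regular polygon, stroke `#ff8800` → score (S486, F2352). Machine vertices: (35.3376,170.1935) → (48.4576,175.3369) → (60.6592,168.2862) → (62.7542,154.3506) → (53.1651,144.0239) → (39.1127,145.0824) → (31.1788,156.7289) → (35.3376,170.1935). Closed: final G1 returns to the first vertex.

**Shape 2** — `<polyline>` open polyline, stroke `#0000ff` → cut (S782, F992). Machine vertices: (224.0322,151.5689) → (90.1663,12.7815) → (132.9047,86.7438) → (16.2173,11.5888) → (108.9358,63.7046) → (151.3477,114.0705). Open path.

**Shape 3** — `<polygon>` rectangle, stroke `#0000ff` → cut (S782, F992). Machine vertices: (119.4785,93.8574) → (184.2913,93.8574) → (184.2913,22.2081) → (119.4785,22.2081) → (119.4785,93.8574). Closed: final G1 returns to the first vertex.

**Shape 4** — `<polyline>` open polyline, stroke `#0000ff` → cut (S782, F992). Machine vertices: (81.8322,111.6304) → (31.0056,174.6869) → (196.9366,156.0832). Open path.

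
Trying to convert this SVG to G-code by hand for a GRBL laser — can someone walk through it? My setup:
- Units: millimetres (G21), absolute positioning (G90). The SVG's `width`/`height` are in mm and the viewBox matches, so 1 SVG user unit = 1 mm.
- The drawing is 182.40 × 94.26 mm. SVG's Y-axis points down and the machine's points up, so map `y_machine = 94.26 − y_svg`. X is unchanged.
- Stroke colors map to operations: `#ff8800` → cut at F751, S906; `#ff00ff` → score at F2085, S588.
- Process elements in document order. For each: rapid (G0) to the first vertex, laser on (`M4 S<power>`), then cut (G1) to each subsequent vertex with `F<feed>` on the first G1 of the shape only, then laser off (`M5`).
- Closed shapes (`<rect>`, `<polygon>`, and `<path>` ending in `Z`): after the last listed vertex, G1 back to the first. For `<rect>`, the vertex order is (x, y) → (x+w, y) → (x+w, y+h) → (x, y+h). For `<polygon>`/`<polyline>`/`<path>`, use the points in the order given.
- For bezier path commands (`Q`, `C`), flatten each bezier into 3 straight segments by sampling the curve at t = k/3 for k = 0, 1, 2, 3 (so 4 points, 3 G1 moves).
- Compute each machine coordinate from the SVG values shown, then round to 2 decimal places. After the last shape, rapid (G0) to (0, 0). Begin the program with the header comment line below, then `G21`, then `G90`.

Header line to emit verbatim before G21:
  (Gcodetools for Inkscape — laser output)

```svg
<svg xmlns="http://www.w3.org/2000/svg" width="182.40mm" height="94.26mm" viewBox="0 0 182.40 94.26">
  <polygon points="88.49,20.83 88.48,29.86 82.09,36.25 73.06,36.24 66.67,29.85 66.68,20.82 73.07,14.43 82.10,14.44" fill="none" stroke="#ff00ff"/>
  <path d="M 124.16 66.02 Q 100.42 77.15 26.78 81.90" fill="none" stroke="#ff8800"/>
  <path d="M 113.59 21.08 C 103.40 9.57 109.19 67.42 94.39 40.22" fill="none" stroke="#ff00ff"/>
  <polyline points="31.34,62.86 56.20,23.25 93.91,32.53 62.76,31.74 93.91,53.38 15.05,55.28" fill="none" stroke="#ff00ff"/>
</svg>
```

(Gcodetools for Inkscape — laser output)
G21
G90
G0 X88.49 Y73.43
M4 S588
G1 X88.48 Y64.40 F2085
G1 X82.09 Y58.01
G1 X73.06 Y58.02
G1 X66.67 Y64.41
G1 X66.68 Y73.44
G1 X73.07 Y79.83
G1 X82.10 Y79.82
G1 X88.49 Y73.43
M5
G0 X124.16 Y28.24
M4 S906
G1 X102.79 Y21.53 F751
G1 X70.33 Y16.24
G1 X26.78 Y12.36
M5
G0 X113.59 Y73.18
M4 S588
G1 X107.37 Y67.29 F2085
G1 X103.68 Y49.47
G1 X94.39 Y54.04
M5
G0 X31.34 Y31.40
M4 S588
G1 X56.20 Y71.01 F2085
G1 X93.91 Y61.73
G1 X62.76 Y62.52
G1 X93.91 Y40.88
G1 X15.05 Y38.98
M5
G0 X0.00 Y0.00

Since the viewBox matches the mm dimensions, user units are millimetres directly. The only transform is the Y-flip y_m = 94.26 − y_svg.

Shape 1 is a regular polygon drawn with `<polygon>`. Its stroke #ff00ff means score at S588, F2085. After flipping Y the toolpath is (88.49,73.43) → (88.48,64.40) → (82.09,58.01) → (73.06,58.02) → (66.67,64.41) → (66.68,73.44) → (73.07,79.83) → (82.10,79.82) → (88.49,73.43), returning to the start.

Shape 2 is a quadratic bezier drawn with `<path>`. Its stroke #ff8800 means cut at S906, F751. After flipping Y the toolpath is (124.16,28.24) → (102.79,21.53) → (70.33,16.24) → (26.78,12.36).

Shape 3 is a cubic bezier drawn with `<path>`. Its stroke #ff00ff means score at S588, F2085. After flipping Y the toolpath is (113.59,73.18) → (107.37,67.29) → (103.68,49.47) → (94.39,54.04).

Shape 4 is a open polyline drawn with `<polyline>`. Its stroke #ff00ff means score at S588, F2085. After flipping Y the toolpath is (31.34,31.40) → (56.20,71.01) → (93.91,61.73) → (62.76,62.52) → (93.91,40.88) → (15.05,38.98).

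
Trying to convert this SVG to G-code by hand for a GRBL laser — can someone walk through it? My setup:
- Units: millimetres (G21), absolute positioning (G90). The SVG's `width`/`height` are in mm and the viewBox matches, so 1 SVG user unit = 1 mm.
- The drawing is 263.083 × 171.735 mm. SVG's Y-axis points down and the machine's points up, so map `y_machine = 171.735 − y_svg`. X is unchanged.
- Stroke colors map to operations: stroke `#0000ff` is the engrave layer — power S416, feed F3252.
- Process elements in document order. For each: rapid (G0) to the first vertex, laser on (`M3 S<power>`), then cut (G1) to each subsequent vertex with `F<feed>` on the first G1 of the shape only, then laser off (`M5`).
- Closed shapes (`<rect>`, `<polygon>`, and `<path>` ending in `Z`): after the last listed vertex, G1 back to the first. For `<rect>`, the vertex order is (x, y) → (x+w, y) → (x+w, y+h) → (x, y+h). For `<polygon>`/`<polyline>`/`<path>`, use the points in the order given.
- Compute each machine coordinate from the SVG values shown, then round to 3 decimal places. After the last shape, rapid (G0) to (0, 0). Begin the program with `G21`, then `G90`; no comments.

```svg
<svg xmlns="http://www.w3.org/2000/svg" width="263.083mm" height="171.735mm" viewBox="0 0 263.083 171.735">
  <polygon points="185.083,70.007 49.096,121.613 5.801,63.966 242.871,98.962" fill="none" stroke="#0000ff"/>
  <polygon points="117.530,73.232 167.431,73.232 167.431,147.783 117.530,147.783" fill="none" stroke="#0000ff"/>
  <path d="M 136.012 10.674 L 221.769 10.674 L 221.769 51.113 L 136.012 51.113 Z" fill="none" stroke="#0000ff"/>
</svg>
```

G21
G90
G0 X185.083 Y101.728
M3 S416
G1 X49.096 Y50.122 F3252
G1 X5.801 Y107.769
G1 X242.871 Y72.773
G1 X185.083 Y101.728
M5
G0 X117.530 Y98.503
M3 S416
G1 X167.431 Y98.503 F3252
G1 X167.431 Y23.952
G1 X117.530 Y23.952
G1 X117.530 Y98.503
M5
G0 X136.012 Y161.061
M3 S416
G1 X221.769 Y161.061 F3252
G1 X221.769 Y120.622
G1 X136.012 Y120.622
G1 X136.012 Y161.061
M5
G0 X0.000 Y0.000

1 u = 1 mm; y_m = 171.735 − y.

[1] `<polygon>` closed polygon, #0000ff→engrave S416 F3252: (185.083,101.728) → (49.096,50.122) → (5.801,107.769) → (242.871,72.773) → (185.083,101.728) (closed)

[2] `<polygon>` rectangle, #0000ff→engrave S416 F3252: (117.530,98.503) → (167.431,98.503) → (167.431,23.952) → (117.530,23.952) → (117.530,98.503) (closed)

[3] `<path>` rectangle, #0000ff→engrave S416 F3252: (136.012,161.061) → (221.769,161.061) → (221.769,120.622) → (136.012,120.622) → (136.012,161.061) (closed)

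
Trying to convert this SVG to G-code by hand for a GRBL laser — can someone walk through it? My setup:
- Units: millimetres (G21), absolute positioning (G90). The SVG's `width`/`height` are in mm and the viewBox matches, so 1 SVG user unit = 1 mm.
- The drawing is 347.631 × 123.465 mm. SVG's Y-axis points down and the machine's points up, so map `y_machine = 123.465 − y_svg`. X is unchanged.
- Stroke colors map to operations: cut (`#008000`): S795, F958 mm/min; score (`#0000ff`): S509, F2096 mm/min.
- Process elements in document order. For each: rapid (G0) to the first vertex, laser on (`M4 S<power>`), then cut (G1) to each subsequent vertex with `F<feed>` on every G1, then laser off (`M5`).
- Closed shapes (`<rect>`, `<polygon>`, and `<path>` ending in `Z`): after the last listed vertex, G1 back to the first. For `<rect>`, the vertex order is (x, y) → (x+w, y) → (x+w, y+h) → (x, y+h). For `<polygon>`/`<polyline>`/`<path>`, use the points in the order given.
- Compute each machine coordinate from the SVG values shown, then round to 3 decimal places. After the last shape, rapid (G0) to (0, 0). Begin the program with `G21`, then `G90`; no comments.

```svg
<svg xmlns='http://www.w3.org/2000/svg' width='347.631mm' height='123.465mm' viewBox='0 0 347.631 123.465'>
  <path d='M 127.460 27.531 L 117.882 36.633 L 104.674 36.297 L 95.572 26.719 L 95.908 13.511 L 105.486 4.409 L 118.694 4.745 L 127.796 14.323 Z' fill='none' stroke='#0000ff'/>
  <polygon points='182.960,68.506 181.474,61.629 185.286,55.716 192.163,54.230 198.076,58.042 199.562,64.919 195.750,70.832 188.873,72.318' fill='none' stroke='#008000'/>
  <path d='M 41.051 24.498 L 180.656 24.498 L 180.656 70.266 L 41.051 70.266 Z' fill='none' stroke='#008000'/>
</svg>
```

G21
G90
G0 X127.460 Y95.934
M4 S509
G1 X117.882 Y86.832 F2096
G1 X104.674 Y87.168 F2096
G1 X95.572 Y96.746 F2096
G1 X95.908 Y109.954 F2096
G1 X105.486 Y119.056 F2096
G1 X118.694 Y118.720 F2096
G1 X127.796 Y109.142 F2096
G1 X127.460 Y95.934 F2096
M5
G0 X182.960 Y54.959
M4 S795
G1 X181.474 Y61.836 F958
G1 X185.286 Y67.749 F958
G1 X192.163 Y69.235 F958
G1 X198.076 Y65.423 F958
G1 X199.562 Y58.546 F958
G1 X195.750 Y52.633 F958
G1 X188.873 Y51.147 F958
G1 X182.960 Y54.959 F958
M5
G0 X41.051 Y98.967
M4 S795
G1 X180.656 Y98.967 F958
G1 X180.656 Y53.199 F958
G1 X41.051 Y53.199 F958
G1 X41.051 Y98.967 F958
M5
G0 X0.000 Y0.000

1 u = 1 mm; y_m = 123.465 − y.

[1] `<path>` regular polygon, #0000ff→score S509 F2096: (127.460,95.934) → (117.882,86.832) → (104.674,87.168) → (95.572,96.746) → (95.908,109.954) → (105.486,119.056) → (118.694,118.720) → (127.796,109.142) → (127.460,95.934) (closed)

[2] `<polygon>` regular polygon, #008000→cut S795 F958: (182.960,54.959) → (181.474,61.836) → (185.286,67.749) → (192.163,69.235) → (198.076,65.423) → (199.562,58.546) → (195.750,52.633) → (188.873,51.147) → (182.960,54.959) (closed)

[3] `<path>` rectangle, #008000→cut S795 F958: (41.051,98.967) → (180.656,98.967) → (180.656,53.199) → (41.051,53.199) → (41.051,98.967) (closed)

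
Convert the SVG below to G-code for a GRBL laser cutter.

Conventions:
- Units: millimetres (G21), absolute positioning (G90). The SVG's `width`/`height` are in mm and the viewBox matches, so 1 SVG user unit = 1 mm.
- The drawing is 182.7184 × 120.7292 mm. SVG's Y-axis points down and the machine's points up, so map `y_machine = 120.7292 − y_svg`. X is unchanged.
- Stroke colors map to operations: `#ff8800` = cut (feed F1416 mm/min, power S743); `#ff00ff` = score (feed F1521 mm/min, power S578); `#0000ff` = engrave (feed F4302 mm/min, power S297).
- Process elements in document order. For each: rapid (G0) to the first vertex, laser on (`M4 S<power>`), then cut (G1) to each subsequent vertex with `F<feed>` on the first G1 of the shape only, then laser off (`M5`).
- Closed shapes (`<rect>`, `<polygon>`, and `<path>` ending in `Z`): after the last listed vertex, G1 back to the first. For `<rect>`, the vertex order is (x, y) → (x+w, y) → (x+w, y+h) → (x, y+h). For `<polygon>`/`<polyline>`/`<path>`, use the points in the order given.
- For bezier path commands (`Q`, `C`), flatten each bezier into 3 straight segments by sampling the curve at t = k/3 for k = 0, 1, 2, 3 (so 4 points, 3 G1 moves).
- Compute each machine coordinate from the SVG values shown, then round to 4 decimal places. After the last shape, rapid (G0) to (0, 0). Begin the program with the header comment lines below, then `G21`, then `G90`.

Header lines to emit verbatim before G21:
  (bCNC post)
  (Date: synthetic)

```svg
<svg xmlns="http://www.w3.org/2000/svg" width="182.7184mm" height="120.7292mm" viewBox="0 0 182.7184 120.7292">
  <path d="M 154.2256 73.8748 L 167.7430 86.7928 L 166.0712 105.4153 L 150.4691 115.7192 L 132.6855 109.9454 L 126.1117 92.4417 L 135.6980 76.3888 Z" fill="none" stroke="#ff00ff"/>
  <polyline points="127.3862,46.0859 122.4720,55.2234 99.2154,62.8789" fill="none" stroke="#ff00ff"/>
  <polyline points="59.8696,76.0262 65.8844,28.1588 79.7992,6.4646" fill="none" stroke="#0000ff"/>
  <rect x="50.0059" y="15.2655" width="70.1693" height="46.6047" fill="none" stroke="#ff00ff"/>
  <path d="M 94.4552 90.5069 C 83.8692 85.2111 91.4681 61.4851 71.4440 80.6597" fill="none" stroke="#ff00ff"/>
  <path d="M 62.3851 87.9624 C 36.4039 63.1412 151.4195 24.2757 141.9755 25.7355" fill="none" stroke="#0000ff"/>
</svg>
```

(bCNC post)
(Date: synthetic)
G21
G90
G0 X154.2256 Y46.8544
M4 S578
G1 X167.7430 Y33.9364 F1521
G1 X166.0712 Y15.3139
G1 X150.4691 Y5.0100
G1 X132.6855 Y10.7838
G1 X126.1117 Y28.2875
G1 X135.6980 Y44.3404
G1 X154.2256 Y46.8544
M5
G0 X127.3862 Y74.6433
M4 S578
G1 X122.4720 Y65.5058 F1521
G1 X99.2154 Y57.8503
M5
G0 X59.8696 Y44.7030
M4 S297
G1 X65.8844 Y92.5704 F4302
G1 X79.7992 Y114.2646
M5
G0 X50.0059 Y105.4637
M4 S578
G1 X120.1752 Y105.4637 F1521
G1 X120.1752 Y58.8590
G1 X50.0059 Y58.8590
G1 X50.0059 Y105.4637
M5
G0 X94.4552 Y30.2223
M4 S578
G1 X88.2342 Y39.3900 F1521
G1 X83.9570 Y47.2154
G1 X71.4440 Y40.0695
M5
G0 X62.3851 Y32.7668
M4 S297
G1 X73.5711 Y60.2557 F4302
G1 X119.7647 Y85.0254
G1 X141.9755 Y94.9937
M5
G0 X0.0000 Y0.0000

viewBox `0 0 182.7184 120.7292` with mm width/height → 1 unit = 1 mm. Flip: y_m = 120.7292 − y_svg.

**Shape 1** — `<path>` regular polygon, stroke `#ff00ff` → score (S578, F1521). Machine vertices: (154.2256,46.8544) → (167.7430,33.9364) → (166.0712,15.3139) → (150.4691,5.0100) → (132.6855,10.7838) → (126.1117,28.2875) → (135.6980,44.3404) → (154.2256,46.8544). Closed: final G1 returns to the first vertex.

**Shape 2** — `<polyline>` open polyline, stroke `#ff00ff` → score (S578, F1521). Machine vertices: (127.3862,74.6433) → (122.4720,65.5058) → (99.2154,57.8503). Open path.

**Shape 3** — `<polyline>` open polyline, stroke `#0000ff` → engrave (S297, F4302). Machine vertices: (59.8696,44.7030) → (65.8844,92.5704) → (79.7992,114.2646). Open path.

**Shape 4** — `<rect>` rectangle, stroke `#ff00ff` → score (S578, F1521). Machine vertices: (50.0059,105.4637) → (120.1752,105.4637) → (120.1752,58.8590) → (50.0059,58.8590) → (50.0059,105.4637). Closed: final G1 returns to the first vertex.

**Shape 5** — `<path>` cubic bezier, stroke `#ff00ff` → score (S578, F1521). Control points (SVG): P0=(94.4552,90.5069), P1=(83.8692,85.2111), P2=(91.4681,61.4851), P3=(71.4440,80.6597); sampled at t=k/3. Machine vertices: (94.4552,30.2223) → (88.2342,39.3900) → (83.9570,47.2154) → (71.4440,40.0695). Open path.

**Shape 6** — `<path>` cubic bezier, stroke `#0000ff` → engrave (S297, F4302). Control points (SVG): P0=(62.3851,87.9624), P1=(36.4039,63.1412), P2=(151.4195,24.2757), P3=(141.9755,25.7355); sampled at t=k/3. Machine vertices: (62.3851,32.7668) → (73.5711,60.2557) → (119.7647,85.0254) → (141.9755,94.9937). Open path.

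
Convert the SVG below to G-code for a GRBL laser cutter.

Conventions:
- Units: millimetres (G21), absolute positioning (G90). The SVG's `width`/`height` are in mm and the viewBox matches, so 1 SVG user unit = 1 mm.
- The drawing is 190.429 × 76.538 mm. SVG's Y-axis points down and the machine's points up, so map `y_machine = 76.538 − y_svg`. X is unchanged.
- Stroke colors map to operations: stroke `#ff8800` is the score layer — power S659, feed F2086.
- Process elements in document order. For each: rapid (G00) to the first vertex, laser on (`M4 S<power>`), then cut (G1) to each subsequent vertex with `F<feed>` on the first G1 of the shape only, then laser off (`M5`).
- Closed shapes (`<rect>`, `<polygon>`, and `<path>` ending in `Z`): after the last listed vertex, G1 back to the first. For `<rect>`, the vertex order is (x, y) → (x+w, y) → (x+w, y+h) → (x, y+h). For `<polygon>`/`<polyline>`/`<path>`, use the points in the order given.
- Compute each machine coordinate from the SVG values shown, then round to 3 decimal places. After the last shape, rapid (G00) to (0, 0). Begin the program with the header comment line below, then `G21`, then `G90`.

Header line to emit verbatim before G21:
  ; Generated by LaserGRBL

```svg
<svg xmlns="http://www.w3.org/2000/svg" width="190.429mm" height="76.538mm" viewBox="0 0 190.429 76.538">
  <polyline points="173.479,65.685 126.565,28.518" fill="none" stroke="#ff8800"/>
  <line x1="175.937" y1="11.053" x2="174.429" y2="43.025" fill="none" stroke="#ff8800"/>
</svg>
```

1 u = 1 mm; y_m = 76.538 − y.

[1] `<polyline>` line segment, #ff8800→score S659 F2086: (173.479,10.853) → (126.565,48.020)

[2] `<line>` line segment, #ff8800→score S659 F2086: (175.937,65.485) → (174.429,33.513)

; Generated by LaserGRBL
G21
G90
G00 X173.479 Y10.853
M4 S659
G1 X126.565 Y48.020 F2086
M5
G00 X175.937 Y65.485
M4 S659
G1 X174.429 Y33.513 F2086
M5
G00 X0.000 Y0.000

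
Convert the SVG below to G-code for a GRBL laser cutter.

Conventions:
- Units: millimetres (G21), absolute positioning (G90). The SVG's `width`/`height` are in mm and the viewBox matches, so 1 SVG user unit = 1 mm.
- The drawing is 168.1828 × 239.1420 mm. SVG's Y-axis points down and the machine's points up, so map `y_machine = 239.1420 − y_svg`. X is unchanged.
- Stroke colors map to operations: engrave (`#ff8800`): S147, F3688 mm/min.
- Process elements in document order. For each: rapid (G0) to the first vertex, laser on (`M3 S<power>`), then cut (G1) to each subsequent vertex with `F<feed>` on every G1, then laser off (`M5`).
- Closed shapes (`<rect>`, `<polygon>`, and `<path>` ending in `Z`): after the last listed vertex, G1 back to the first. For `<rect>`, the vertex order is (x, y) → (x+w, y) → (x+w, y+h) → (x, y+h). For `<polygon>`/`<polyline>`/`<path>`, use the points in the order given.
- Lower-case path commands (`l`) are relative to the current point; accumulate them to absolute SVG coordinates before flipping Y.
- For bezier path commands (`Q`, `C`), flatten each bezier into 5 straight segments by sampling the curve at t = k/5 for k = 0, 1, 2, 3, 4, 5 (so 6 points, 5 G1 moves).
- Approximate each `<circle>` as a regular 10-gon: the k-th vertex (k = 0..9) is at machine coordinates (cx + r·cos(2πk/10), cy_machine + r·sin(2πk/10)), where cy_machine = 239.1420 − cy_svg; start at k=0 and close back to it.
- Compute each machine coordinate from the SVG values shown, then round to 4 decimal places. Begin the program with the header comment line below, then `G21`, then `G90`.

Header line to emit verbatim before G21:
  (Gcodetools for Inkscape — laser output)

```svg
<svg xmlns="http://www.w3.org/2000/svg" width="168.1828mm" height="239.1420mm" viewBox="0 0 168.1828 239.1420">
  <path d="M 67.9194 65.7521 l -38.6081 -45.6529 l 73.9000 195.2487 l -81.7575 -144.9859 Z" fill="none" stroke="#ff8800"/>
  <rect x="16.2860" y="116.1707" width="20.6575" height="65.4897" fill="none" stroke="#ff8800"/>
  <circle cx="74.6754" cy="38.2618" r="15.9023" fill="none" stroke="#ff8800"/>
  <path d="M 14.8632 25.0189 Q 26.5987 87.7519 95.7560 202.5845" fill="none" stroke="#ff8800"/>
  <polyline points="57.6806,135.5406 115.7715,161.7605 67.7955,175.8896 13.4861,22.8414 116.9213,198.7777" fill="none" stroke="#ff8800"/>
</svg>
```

(Gcodetools for Inkscape — laser output)
G21
G90
G0 X67.9194 Y173.3899
M3 S147
G1 X29.3113 Y219.0428 F3688
G1 X103.2113 Y23.7941 F3688
G1 X21.4538 Y168.7800 F3688
G1 X67.9194 Y173.3899 F3688
M5
G0 X16.2860 Y122.9713
M3 S147
G1 X36.9435 Y122.9713 F3688
G1 X36.9435 Y57.4816 F3688
G1 X16.2860 Y57.4816 F3688
G1 X16.2860 Y122.9713 F3688
M5
G0 X90.5777 Y200.8802
M3 S147
G1 X87.5406 Y210.2273 F3688
G1 X79.5895 Y216.0042 F3688
G1 X69.7613 Y216.0042 F3688
G1 X61.8102 Y210.2273 F3688
G1 X58.7731 Y200.8802 F3688
G1 X61.8102 Y191.5331 F3688
G1 X69.7613 Y185.7562 F3688
G1 X79.5895 Y185.7562 F3688
G1 X87.5406 Y191.5331 F3688
G1 X90.5777 Y200.8802 F3688
M5
G0 X14.8632 Y214.1231
M3 S147
G1 X21.8543 Y186.9459 F3688
G1 X33.4391 Y155.6008 F3688
G1 X49.6176 Y120.0876 F3688
G1 X70.3900 Y80.4066 F3688
G1 X95.7560 Y36.5575 F3688
M5
G0 X57.6806 Y103.6014
M3 S147
G1 X115.7715 Y77.3815 F3688
G1 X67.7955 Y63.2524 F3688
G1 X13.4861 Y216.3006 F3688
G1 X116.9213 Y40.3643 F3688
M5

viewBox `0 0 168.1828 239.1420` with mm width/height → 1 unit = 1 mm. Flip: y_m = 239.1420 − y_svg.

**Shape 1** — `<path>` closed polygon, stroke `#ff8800` → engrave (S147, F3688). Machine vertices: (67.9194,173.3899) → (29.3113,219.0428) → (103.2113,23.7941) → (21.4538,168.7800) → (67.9194,173.3899). Closed: final G1 returns to the first vertex.

**Shape 2** — `<rect>` rectangle, stroke `#ff8800` → engrave (S147, F3688). Machine vertices: (16.2860,122.9713) → (36.9435,122.9713) → (36.9435,57.4816) → (16.2860,57.4816) → (16.2860,122.9713). Closed: final G1 returns to the first vertex.

**Shape 3** — `<circle>` circle, stroke `#ff8800` → engrave (S147, F3688). Machine vertices: (90.5777,200.8802) → (87.5406,210.2273) → (79.5895,216.0042) → (69.7613,216.0042) → (61.8102,210.2273) → (58.7731,200.8802) → (61.8102,191.5331) → (69.7613,185.7562) → (79.5895,185.7562) → (87.5406,191.5331) → (90.5777,200.8802). Closed: final G1 returns to the first vertex.

**Shape 4** — `<path>` quadratic bezier, stroke `#ff8800` → engrave (S147, F3688). Control points (SVG): P0=(14.8632,25.0189), P1=(26.5987,87.7519), P2=(95.7560,202.5845); sampled at t=k/5. Machine vertices: (14.8632,214.1231) → (21.8543,186.9459) → (33.4391,155.6008) → (49.6176,120.0876) → (70.3900,80.4066) → (95.7560,36.5575). Open path.

**Shape 5** — `<polyline>` open polyline, stroke `#ff8800` → engrave (S147, F3688). Machine vertices: (57.6806,103.6014) → (115.7715,77.3815) → (67.7955,63.2524) → (13.4861,216.3006) → (116.9213,40.3643). Open path.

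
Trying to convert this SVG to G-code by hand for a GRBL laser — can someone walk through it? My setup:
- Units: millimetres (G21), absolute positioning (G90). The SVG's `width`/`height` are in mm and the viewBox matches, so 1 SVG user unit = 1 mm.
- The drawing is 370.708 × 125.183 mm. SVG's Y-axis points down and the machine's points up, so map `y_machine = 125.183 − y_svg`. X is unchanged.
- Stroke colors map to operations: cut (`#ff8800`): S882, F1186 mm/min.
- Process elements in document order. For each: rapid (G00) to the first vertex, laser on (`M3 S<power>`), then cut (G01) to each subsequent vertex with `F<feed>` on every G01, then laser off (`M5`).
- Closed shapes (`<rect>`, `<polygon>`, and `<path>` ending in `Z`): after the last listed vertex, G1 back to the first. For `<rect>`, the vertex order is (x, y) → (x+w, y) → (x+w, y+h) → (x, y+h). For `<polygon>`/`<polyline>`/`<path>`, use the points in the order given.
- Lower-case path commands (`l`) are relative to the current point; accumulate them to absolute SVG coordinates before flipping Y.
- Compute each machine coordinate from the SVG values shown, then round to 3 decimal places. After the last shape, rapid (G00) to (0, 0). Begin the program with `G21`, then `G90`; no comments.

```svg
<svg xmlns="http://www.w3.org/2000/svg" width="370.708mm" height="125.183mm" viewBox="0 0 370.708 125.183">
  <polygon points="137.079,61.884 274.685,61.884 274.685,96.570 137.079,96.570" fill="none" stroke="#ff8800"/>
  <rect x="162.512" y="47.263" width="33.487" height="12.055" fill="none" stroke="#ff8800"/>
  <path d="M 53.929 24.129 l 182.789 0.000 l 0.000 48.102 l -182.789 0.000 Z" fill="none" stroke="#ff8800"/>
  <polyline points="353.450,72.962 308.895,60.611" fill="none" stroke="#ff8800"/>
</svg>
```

Since the viewBox matches the mm dimensions, user units are millimetres directly. The only transform is the Y-flip y_m = 125.183 − y_svg.

Shape 1 is a rectangle drawn with `<polygon>`. Its stroke #ff8800 means cut at S882, F1186. After flipping Y the toolpath is (137.079,63.299) → (274.685,63.299) → (274.685,28.613) → (137.079,28.613) → (137.079,63.299), returning to the start.

Shape 2 is a rectangle drawn with `<rect>`. Its stroke #ff8800 means cut at S882, F1186. After flipping Y the toolpath is (162.512,77.920) → (195.999,77.920) → (195.999,65.865) → (162.512,65.865) → (162.512,77.920), returning to the start.

Shape 3 is a rectangle drawn with `<path>`. Its stroke #ff8800 means cut at S882, F1186. After flipping Y the toolpath is (53.929,101.054) → (236.718,101.054) → (236.718,52.952) → (53.929,52.952) → (53.929,101.054), returning to the start.

Shape 4 is a line segment drawn with `<polyline>`. Its stroke #ff8800 means cut at S882, F1186. After flipping Y the toolpath is (353.450,52.221) → (308.895,64.572).

G21
G90
G00 X137.079 Y63.299
M3 S882
G01 X274.685 Y63.299 F1186
G01 X274.685 Y28.613 F1186
G01 X137.079 Y28.613 F1186
G01 X137.079 Y63.299 F1186
M5
G00 X162.512 Y77.920
M3 S882
G01 X195.999 Y77.920 F1186
G01 X195.999 Y65.865 F1186
G01 X162.512 Y65.865 F1186
G01 X162.512 Y77.920 F1186
M5
G00 X53.929 Y101.054
M3 S882
G01 X236.718 Y101.054 F1186
G01 X236.718 Y52.952 F1186
G01 X53.929 Y52.952 F1186
G01 X53.929 Y101.054 F1186
M5
G00 X353.450 Y52.221
M3 S882
G01 X308.895 Y64.572 F1186
M5
G00 X0.000 Y0.000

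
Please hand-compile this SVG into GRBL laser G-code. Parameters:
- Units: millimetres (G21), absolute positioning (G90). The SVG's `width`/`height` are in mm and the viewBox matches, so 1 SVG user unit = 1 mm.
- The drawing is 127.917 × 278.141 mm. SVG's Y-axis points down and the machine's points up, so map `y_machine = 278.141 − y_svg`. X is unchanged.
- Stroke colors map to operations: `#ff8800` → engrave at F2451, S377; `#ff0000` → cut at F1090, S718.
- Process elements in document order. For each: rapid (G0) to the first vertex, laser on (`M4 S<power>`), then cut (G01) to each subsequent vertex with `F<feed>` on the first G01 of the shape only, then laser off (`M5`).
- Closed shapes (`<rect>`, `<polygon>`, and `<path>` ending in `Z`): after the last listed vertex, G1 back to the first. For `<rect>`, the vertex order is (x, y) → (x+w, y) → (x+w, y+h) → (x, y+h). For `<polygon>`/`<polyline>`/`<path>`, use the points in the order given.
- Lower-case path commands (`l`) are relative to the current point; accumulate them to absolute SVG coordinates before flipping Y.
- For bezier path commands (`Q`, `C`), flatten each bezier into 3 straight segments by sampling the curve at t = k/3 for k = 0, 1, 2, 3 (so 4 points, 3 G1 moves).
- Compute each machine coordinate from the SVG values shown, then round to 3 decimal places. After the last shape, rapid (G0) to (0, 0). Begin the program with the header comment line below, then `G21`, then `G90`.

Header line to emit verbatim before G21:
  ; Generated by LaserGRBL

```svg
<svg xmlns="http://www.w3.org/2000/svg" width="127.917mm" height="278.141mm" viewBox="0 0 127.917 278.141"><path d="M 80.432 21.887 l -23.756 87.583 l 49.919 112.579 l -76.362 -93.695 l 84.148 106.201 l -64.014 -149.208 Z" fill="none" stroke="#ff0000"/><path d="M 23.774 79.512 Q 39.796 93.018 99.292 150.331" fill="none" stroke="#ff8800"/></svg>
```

; Generated by LaserGRBL
G21
G90
G0 X80.432 Y256.254
M4 S718
G01 X56.676 Y168.671 F1090
G01 X106.595 Y56.092
G01 X30.233 Y149.787
G01 X114.381 Y43.586
G01 X50.367 Y192.794
G01 X80.432 Y256.254
M5
G0 X23.774 Y198.629
M4 S377
G01 X39.286 Y184.758 F2451
G01 X64.458 Y161.151
G01 X99.292 Y127.810
M5
G0 X0.000 Y0.000

viewBox `0 0 127.917 278.141` with mm width/height → 1 unit = 1 mm. Flip: y_m = 278.141 − y_svg.

**Shape 1** — `<path>` closed polygon, stroke `#ff0000` → cut (S718, F1090). Machine vertices: (80.432,256.254) → (56.676,168.671) → (106.595,56.092) → (30.233,149.787) → (114.381,43.586) → (50.367,192.794) → (80.432,256.254). Closed: final G1 returns to the first vertex.

**Shape 2** — `<path>` quadratic bezier, stroke `#ff8800` → engrave (S377, F2451). Control points (SVG): P0=(23.774,79.512), P1=(39.796,93.018), P2=(99.292,150.331); sampled at t=k/3. Machine vertices: (23.774,198.629) → (39.286,184.758) → (64.458,161.151) → (99.292,127.810). Open path.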